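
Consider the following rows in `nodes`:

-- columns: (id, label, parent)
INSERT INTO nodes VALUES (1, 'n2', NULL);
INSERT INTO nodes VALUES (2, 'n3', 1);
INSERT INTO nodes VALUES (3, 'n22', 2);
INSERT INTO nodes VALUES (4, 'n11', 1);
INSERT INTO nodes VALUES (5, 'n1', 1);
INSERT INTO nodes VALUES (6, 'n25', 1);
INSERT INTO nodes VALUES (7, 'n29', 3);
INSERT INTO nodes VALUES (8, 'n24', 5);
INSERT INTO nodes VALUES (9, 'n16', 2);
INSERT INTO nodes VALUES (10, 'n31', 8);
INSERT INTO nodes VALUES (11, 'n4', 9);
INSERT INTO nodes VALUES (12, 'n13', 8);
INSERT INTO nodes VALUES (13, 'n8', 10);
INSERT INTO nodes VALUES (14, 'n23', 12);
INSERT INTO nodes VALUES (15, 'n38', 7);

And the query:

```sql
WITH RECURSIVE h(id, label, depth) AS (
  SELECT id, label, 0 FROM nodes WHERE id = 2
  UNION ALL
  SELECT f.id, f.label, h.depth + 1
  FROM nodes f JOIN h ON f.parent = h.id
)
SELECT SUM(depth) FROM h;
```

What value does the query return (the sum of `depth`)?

Base: id=2 (n3) at depth 0.
Iteration 1: rows with parent in {2} -> n22 (id 3, depth 1), n16 (id 9, depth 1).
Iteration 2: rows with parent in {3,9} -> n29 (id 7, depth 2), n4 (id 11, depth 2).
Iteration 3: rows with parent in {7,11} -> n38 (id 15, depth 3).
Iteration 4: no rows with parent in {15}; recursion stops.
SUM(depth) = 0 + 1 + 1 + 2 + 2 + 3 = 9.

9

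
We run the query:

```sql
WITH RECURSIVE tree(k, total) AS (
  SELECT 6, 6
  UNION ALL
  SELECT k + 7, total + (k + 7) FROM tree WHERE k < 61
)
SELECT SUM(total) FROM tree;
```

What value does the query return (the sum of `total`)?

1110

Base: k=6, total=6.
Iteration 1: 6 < 61 holds -> k = 6 + 7 = 13, total = 6 + 13 = 19.
Iteration 2: 13 < 61 holds -> k = 13 + 7 = 20, total = 19 + 20 = 39.
Iteration 3: 20 < 61 holds -> k = 20 + 7 = 27, total = 39 + 27 = 66.
Iteration 4: 27 < 61 holds -> k = 27 + 7 = 34, total = 66 + 34 = 100.
Iteration 5: 34 < 61 holds -> k = 34 + 7 = 41, total = 100 + 41 = 141.
Iteration 6: 41 < 61 holds -> k = 41 + 7 = 48, total = 141 + 48 = 189.
Iteration 7: 48 < 61 holds -> k = 48 + 7 = 55, total = 189 + 55 = 244.
Iteration 8: 55 < 61 holds -> k = 55 + 7 = 62, total = 244 + 62 = 306.
Iteration 9: 62 < 61 fails; recursion stops.
SUM(total) = 6 + 19 + 39 + 66 + 100 + 141 + 189 + 244 + 306 = 1110.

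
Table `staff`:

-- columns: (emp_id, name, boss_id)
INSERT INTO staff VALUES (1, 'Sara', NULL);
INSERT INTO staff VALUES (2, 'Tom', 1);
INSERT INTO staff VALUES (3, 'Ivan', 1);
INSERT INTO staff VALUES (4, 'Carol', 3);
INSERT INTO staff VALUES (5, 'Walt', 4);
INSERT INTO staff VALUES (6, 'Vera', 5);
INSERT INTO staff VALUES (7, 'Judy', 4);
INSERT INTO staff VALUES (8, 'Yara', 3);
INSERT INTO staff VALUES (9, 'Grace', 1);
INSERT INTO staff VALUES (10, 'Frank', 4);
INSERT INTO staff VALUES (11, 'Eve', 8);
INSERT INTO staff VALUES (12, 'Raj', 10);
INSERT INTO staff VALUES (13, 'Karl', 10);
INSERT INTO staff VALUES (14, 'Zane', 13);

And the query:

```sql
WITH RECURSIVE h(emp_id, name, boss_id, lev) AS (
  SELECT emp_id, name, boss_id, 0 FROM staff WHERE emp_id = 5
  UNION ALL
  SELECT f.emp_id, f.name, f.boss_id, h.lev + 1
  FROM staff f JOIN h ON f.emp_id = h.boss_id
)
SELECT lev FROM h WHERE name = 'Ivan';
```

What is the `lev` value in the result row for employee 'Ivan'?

Base: emp_id=5 (Walt), boss_id=4, lev 0.
Iteration 1: join on emp_id=4 -> Carol (id 4, boss_id=3, lev 1).
Iteration 2: join on emp_id=3 -> Ivan (id 3, boss_id=1, lev 2).
Iteration 3: join on emp_id=1 -> Sara (id 1, boss_id=NULL, lev 3).
Iteration 4: boss_id is NULL; no match; recursion stops.

2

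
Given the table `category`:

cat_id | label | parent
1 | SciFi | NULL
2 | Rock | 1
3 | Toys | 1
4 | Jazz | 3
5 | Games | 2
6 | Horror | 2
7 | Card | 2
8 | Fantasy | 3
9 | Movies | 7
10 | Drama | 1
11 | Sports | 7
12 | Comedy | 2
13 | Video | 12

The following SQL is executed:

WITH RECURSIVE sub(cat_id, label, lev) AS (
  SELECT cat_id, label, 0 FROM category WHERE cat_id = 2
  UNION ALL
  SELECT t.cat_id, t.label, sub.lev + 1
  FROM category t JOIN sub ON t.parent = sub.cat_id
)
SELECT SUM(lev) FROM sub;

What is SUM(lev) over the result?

Base: cat_id=2 (Rock) at lev 0.
Iteration 1: rows with parent in {2} -> Games (id 5, lev 1), Horror (id 6, lev 1), Card (id 7, lev 1), Comedy (id 12, lev 1).
Iteration 2: rows with parent in {5,6,7,12} -> Movies (id 9, lev 2), Sports (id 11, lev 2), Video (id 13, lev 2).
Iteration 3: no rows with parent in {9,11,13}; recursion stops.
SUM(lev) = 0 + 1 + 1 + 1 + 1 + 2 + 2 + 2 = 10.

10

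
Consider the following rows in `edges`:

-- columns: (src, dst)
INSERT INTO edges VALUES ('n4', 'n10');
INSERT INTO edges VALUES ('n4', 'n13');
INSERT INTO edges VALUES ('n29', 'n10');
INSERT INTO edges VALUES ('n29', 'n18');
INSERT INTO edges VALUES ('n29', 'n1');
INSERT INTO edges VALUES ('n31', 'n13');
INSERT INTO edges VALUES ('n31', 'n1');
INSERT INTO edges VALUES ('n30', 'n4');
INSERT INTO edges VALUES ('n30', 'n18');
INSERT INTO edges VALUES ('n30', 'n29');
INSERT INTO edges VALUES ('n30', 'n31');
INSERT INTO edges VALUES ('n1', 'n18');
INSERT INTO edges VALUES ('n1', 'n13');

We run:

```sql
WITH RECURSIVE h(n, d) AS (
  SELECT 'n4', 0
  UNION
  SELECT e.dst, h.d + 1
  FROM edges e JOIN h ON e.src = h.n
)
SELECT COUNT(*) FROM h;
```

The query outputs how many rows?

Base: (n4, d=0).
Iteration 1: edges from {n4} -> (n10, d=1), (n13, d=1).
Iteration 2: no outgoing edges from {n10,n13}; recursion stops.
Total rows emitted: 3.

3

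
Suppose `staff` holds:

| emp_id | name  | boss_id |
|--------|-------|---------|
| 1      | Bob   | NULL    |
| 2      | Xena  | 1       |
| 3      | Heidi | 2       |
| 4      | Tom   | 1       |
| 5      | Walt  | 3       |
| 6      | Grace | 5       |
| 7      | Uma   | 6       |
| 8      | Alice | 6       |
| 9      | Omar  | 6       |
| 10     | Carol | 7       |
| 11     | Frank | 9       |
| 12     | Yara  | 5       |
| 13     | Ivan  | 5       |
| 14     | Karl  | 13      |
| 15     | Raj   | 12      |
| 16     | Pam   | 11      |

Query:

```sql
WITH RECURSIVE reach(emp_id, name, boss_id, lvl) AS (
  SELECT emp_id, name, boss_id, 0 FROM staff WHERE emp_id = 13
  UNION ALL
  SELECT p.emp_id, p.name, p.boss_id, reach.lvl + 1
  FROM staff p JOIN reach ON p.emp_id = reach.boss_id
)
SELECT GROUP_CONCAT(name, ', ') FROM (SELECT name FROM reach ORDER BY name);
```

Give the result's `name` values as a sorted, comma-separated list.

Base: emp_id=13 (Ivan), boss_id=5, lvl 0.
Iteration 1: join on emp_id=5 -> Walt (id 5, boss_id=3, lvl 1).
Iteration 2: join on emp_id=3 -> Heidi (id 3, boss_id=2, lvl 2).
Iteration 3: join on emp_id=2 -> Xena (id 2, boss_id=1, lvl 3).
Iteration 4: join on emp_id=1 -> Bob (id 1, boss_id=NULL, lvl 4).
Iteration 5: boss_id is NULL; no match; recursion stops.

Bob, Heidi, Ivan, Walt, Xena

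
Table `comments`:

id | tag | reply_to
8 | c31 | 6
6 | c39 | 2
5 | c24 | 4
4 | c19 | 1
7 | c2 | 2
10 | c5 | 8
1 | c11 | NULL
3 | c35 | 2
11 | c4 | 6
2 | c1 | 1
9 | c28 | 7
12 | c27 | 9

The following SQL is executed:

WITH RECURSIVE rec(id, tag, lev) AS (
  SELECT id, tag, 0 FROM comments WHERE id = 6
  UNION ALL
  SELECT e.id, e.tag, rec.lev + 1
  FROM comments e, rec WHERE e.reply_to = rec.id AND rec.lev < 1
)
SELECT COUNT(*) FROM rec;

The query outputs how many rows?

Base: id=6 (c39) at lev 0.
Iteration 1: rows with reply_to in {6} -> c31 (id 8, lev 1), c4 (id 11, lev 1).
Iteration 2: lev < 1 fails for all current rows; recursion stops.
Total rows emitted: 3.

3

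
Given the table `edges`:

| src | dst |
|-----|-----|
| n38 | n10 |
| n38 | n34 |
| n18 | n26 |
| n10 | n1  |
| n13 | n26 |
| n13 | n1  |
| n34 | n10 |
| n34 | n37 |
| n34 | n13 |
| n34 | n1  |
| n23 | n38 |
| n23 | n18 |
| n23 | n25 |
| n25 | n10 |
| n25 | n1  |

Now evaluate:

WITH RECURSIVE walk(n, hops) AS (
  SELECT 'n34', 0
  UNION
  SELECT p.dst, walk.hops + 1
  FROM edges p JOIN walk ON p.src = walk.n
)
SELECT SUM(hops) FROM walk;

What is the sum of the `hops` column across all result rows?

Base: (n34, hops=0).
Iteration 1: edges from {n34} -> (n1, hops=1), (n10, hops=1), (n13, hops=1), (n37, hops=1).
Iteration 2: edges from {n1,n10,n13,n37} -> (n1, hops=2), (n26, hops=2). [UNION drops 1 duplicate row(s)]
Iteration 3: no outgoing edges from {n1,n26}; recursion stops.
SUM(hops) = 0 + 1 + 1 + 1 + 1 + 2 + 2 = 8.

8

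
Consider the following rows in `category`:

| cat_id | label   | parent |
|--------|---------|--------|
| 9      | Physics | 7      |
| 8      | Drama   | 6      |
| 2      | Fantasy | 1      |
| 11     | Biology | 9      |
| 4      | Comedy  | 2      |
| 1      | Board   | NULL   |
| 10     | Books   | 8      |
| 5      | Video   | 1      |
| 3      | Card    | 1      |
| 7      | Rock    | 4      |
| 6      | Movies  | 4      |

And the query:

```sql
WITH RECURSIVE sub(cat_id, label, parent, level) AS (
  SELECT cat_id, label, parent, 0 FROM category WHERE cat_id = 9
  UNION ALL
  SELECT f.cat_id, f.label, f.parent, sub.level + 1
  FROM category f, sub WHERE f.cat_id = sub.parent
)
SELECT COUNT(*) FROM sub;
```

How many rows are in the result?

Base: cat_id=9 (Physics), parent=7, level 0.
Iteration 1: join on cat_id=7 -> Rock (id 7, parent=4, level 1).
Iteration 2: join on cat_id=4 -> Comedy (id 4, parent=2, level 2).
Iteration 3: join on cat_id=2 -> Fantasy (id 2, parent=1, level 3).
Iteration 4: join on cat_id=1 -> Board (id 1, parent=NULL, level 4).
Iteration 5: parent is NULL; no match; recursion stops.
Total rows emitted: 5.

5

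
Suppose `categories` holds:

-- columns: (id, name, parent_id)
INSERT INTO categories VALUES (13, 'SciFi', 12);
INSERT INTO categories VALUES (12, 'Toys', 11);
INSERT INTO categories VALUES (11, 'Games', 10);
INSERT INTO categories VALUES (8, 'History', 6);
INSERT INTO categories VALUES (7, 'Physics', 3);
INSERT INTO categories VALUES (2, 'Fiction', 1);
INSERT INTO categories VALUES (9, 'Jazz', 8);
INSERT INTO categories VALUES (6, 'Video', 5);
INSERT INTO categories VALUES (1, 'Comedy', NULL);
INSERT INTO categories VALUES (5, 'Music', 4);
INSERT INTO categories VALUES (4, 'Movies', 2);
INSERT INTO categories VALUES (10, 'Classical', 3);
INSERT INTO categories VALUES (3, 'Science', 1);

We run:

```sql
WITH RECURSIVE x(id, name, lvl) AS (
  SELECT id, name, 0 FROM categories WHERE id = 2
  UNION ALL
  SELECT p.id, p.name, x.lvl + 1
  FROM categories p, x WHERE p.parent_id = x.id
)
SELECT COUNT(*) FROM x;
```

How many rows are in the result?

6

Base: id=2 (Fiction) at lvl 0.
Iteration 1: rows with parent_id in {2} -> Movies (id 4, lvl 1).
Iteration 2: rows with parent_id in {4} -> Music (id 5, lvl 2).
Iteration 3: rows with parent_id in {5} -> Video (id 6, lvl 3).
Iteration 4: rows with parent_id in {6} -> History (id 8, lvl 4).
Iteration 5: rows with parent_id in {8} -> Jazz (id 9, lvl 5).
Iteration 6: no rows with parent_id in {9}; recursion stops.
Total rows emitted: 6.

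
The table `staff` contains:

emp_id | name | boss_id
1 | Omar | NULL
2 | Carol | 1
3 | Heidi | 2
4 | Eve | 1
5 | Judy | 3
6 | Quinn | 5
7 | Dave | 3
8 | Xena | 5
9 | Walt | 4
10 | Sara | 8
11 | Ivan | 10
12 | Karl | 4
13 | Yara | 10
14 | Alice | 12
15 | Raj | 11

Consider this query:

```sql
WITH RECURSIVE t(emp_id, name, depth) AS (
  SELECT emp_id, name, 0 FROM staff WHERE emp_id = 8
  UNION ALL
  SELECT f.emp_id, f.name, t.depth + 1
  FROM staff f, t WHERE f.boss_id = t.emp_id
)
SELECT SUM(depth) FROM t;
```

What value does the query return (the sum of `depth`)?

8

Base: emp_id=8 (Xena) at depth 0.
Iteration 1: rows with boss_id in {8} -> Sara (id 10, depth 1).
Iteration 2: rows with boss_id in {10} -> Ivan (id 11, depth 2), Yara (id 13, depth 2).
Iteration 3: rows with boss_id in {11,13} -> Raj (id 15, depth 3).
Iteration 4: no rows with boss_id in {15}; recursion stops.
SUM(depth) = 0 + 1 + 2 + 2 + 3 = 8.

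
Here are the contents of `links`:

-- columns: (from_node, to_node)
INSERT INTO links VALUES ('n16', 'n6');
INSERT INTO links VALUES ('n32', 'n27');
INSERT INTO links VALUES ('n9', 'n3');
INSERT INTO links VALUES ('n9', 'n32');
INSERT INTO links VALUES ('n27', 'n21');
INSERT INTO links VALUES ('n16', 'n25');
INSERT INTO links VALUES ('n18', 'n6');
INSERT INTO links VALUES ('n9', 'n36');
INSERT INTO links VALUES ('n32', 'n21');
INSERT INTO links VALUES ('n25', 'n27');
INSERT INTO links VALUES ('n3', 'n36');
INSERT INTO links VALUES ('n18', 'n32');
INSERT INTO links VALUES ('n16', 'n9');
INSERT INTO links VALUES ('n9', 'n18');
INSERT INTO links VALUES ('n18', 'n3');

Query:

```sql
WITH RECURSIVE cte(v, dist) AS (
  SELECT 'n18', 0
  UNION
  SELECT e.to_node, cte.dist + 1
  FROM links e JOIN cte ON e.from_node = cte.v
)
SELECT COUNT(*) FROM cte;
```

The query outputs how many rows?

8

Base: (n18, dist=0).
Iteration 1: edges from {n18} -> (n3, dist=1), (n32, dist=1), (n6, dist=1).
Iteration 2: edges from {n3,n32,n6} -> (n21, dist=2), (n27, dist=2), (n36, dist=2).
Iteration 3: edges from {n21,n27,n36} -> (n21, dist=3).
Iteration 4: no outgoing edges from {n21}; recursion stops.
Total rows emitted: 8.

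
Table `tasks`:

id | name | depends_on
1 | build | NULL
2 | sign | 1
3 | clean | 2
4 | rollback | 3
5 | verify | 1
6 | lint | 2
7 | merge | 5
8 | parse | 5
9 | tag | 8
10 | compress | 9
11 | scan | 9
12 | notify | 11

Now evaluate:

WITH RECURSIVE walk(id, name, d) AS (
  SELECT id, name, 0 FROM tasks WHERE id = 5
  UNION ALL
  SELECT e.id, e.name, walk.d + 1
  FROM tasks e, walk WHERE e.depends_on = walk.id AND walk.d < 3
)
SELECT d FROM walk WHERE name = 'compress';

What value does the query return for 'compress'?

3

Base: id=5 (verify) at d 0.
Iteration 1: rows with depends_on in {5} -> merge (id 7, d 1), parse (id 8, d 1).
Iteration 2: rows with depends_on in {7,8} -> tag (id 9, d 2).
Iteration 3: rows with depends_on in {9} -> compress (id 10, d 3), scan (id 11, d 3).
Iteration 4: d < 3 fails for all current rows; recursion stops.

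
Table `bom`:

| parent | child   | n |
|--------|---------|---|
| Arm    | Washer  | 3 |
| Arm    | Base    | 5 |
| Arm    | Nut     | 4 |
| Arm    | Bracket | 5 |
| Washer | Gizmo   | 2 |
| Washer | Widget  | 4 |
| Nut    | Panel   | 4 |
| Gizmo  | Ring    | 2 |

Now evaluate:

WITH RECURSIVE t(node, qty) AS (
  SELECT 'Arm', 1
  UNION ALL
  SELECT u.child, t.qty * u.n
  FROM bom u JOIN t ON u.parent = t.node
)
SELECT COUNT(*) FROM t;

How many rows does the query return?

9

Base: (Arm, qty=1).
Iteration 1: components of {Arm} -> Base = 1*5 = 5, Bracket = 1*5 = 5, Nut = 1*4 = 4, Washer = 1*3 = 3.
Iteration 2: components of {Base,Bracket,Nut,Washer} -> Gizmo = 3*2 = 6, Panel = 4*4 = 16, Widget = 3*4 = 12.
Iteration 3: components of {Gizmo,Panel,Widget} -> Ring = 6*2 = 12.
Iteration 4: no further components; recursion stops.
Total rows emitted: 9.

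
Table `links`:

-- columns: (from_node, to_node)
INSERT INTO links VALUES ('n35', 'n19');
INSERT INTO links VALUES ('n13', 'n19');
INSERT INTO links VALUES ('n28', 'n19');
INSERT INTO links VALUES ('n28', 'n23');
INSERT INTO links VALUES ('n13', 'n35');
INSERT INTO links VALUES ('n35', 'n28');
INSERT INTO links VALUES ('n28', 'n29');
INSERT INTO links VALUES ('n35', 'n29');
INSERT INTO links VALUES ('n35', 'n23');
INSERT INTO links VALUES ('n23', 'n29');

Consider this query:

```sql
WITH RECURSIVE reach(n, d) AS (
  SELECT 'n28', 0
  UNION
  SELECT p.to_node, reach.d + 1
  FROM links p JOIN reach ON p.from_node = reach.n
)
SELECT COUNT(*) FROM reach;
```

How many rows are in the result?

5

Base: (n28, d=0).
Iteration 1: edges from {n28} -> (n19, d=1), (n23, d=1), (n29, d=1).
Iteration 2: edges from {n19,n23,n29} -> (n29, d=2).
Iteration 3: no outgoing edges from {n29}; recursion stops.
Total rows emitted: 5.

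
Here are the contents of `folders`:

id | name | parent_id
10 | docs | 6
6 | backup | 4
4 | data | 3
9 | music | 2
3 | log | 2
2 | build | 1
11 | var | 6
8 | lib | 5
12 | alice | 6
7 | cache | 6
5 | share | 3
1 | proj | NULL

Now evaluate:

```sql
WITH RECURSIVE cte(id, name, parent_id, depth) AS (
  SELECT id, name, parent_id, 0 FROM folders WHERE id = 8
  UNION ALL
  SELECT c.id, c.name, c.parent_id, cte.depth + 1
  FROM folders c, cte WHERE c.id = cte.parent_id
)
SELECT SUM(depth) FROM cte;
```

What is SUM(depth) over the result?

10

Base: id=8 (lib), parent_id=5, depth 0.
Iteration 1: join on id=5 -> share (id 5, parent_id=3, depth 1).
Iteration 2: join on id=3 -> log (id 3, parent_id=2, depth 2).
Iteration 3: join on id=2 -> build (id 2, parent_id=1, depth 3).
Iteration 4: join on id=1 -> proj (id 1, parent_id=NULL, depth 4).
Iteration 5: parent_id is NULL; no match; recursion stops.
SUM(depth) = 0 + 1 + 2 + 3 + 4 = 10.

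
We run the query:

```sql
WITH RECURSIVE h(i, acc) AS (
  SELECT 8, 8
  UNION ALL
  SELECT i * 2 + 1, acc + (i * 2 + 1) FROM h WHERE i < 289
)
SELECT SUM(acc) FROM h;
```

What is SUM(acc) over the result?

Base: i=8, acc=8.
Iteration 1: 8 < 289 holds -> i = 8 * 2 + 1 = 17, acc = 8 + 17 = 25.
Iteration 2: 17 < 289 holds -> i = 17 * 2 + 1 = 35, acc = 25 + 35 = 60.
Iteration 3: 35 < 289 holds -> i = 35 * 2 + 1 = 71, acc = 60 + 71 = 131.
Iteration 4: 71 < 289 holds -> i = 71 * 2 + 1 = 143, acc = 131 + 143 = 274.
Iteration 5: 143 < 289 holds -> i = 143 * 2 + 1 = 287, acc = 274 + 287 = 561.
Iteration 6: 287 < 289 holds -> i = 287 * 2 + 1 = 575, acc = 561 + 575 = 1136.
Iteration 7: 575 < 289 fails; recursion stops.
SUM(acc) = 8 + 25 + 60 + 131 + 274 + 561 + 1136 = 2195.

2195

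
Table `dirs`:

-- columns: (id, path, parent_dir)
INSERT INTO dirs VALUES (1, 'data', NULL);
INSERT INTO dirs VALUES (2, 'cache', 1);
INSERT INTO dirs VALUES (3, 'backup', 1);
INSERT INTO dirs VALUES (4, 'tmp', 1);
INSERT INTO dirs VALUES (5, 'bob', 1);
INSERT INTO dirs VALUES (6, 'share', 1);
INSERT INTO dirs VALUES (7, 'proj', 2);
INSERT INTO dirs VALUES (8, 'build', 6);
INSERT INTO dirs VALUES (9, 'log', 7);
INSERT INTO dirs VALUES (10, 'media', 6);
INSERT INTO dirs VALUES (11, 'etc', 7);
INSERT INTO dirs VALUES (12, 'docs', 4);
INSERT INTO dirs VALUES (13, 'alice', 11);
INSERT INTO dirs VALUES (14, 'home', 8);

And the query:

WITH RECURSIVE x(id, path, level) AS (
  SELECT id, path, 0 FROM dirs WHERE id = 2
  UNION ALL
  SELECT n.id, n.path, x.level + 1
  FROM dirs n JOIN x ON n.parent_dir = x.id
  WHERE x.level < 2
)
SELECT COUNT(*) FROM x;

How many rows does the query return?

Base: id=2 (cache) at level 0.
Iteration 1: rows with parent_dir in {2} -> proj (id 7, level 1).
Iteration 2: rows with parent_dir in {7} -> log (id 9, level 2), etc (id 11, level 2).
Iteration 3: level < 2 fails for all current rows; recursion stops.
Total rows emitted: 4.

4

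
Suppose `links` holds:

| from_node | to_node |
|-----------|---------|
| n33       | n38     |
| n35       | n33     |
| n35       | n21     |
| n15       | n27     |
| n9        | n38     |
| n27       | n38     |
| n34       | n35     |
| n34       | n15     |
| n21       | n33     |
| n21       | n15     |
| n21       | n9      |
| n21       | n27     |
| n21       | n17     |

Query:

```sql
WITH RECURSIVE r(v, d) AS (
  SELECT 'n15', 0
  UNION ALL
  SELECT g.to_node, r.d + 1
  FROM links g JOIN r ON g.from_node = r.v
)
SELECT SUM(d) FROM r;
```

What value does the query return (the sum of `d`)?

Base: (n15, d=0).
Iteration 1: edges from {n15} -> (n27, d=1).
Iteration 2: edges from {n27} -> (n38, d=2).
Iteration 3: no outgoing edges from {n38}; recursion stops.
SUM(d) = 0 + 1 + 2 = 3.

3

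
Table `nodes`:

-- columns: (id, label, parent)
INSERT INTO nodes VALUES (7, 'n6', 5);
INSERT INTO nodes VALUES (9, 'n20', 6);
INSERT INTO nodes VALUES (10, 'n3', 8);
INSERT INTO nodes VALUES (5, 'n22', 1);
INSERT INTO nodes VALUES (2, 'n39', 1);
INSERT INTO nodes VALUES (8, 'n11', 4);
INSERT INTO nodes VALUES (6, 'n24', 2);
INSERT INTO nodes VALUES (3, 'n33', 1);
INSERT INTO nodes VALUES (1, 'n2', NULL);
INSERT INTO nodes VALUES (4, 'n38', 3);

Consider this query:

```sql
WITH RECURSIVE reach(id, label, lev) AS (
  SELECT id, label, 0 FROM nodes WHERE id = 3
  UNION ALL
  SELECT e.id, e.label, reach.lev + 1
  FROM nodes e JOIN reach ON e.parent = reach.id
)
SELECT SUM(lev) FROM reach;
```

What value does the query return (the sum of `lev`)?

Base: id=3 (n33) at lev 0.
Iteration 1: rows with parent in {3} -> n38 (id 4, lev 1).
Iteration 2: rows with parent in {4} -> n11 (id 8, lev 2).
Iteration 3: rows with parent in {8} -> n3 (id 10, lev 3).
Iteration 4: no rows with parent in {10}; recursion stops.
SUM(lev) = 0 + 1 + 2 + 3 = 6.

6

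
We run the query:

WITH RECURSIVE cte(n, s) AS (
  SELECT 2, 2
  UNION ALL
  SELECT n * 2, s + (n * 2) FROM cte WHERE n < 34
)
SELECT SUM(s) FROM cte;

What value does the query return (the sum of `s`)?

Base: n=2, s=2.
Iteration 1: 2 < 34 holds -> n = 2 * 2 = 4, s = 2 + 4 = 6.
Iteration 2: 4 < 34 holds -> n = 4 * 2 = 8, s = 6 + 8 = 14.
Iteration 3: 8 < 34 holds -> n = 8 * 2 = 16, s = 14 + 16 = 30.
Iteration 4: 16 < 34 holds -> n = 16 * 2 = 32, s = 30 + 32 = 62.
Iteration 5: 32 < 34 holds -> n = 32 * 2 = 64, s = 62 + 64 = 126.
Iteration 6: 64 < 34 fails; recursion stops.
SUM(s) = 2 + 6 + 14 + 30 + 62 + 126 = 240.

240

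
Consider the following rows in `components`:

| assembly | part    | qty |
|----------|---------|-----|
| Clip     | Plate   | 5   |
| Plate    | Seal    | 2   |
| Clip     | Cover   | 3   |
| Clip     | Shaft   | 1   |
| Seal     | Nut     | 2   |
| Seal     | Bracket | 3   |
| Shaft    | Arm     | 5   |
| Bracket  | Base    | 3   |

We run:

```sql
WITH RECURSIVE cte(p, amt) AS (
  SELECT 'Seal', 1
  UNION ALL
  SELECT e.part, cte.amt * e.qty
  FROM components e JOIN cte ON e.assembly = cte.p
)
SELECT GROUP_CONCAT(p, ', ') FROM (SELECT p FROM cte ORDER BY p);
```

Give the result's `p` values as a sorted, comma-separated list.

Base, Bracket, Nut, Seal

Base: (Seal, amt=1).
Iteration 1: components of {Seal} -> Bracket = 1*3 = 3, Nut = 1*2 = 2.
Iteration 2: components of {Bracket,Nut} -> Base = 3*3 = 9.
Iteration 3: no further components; recursion stops.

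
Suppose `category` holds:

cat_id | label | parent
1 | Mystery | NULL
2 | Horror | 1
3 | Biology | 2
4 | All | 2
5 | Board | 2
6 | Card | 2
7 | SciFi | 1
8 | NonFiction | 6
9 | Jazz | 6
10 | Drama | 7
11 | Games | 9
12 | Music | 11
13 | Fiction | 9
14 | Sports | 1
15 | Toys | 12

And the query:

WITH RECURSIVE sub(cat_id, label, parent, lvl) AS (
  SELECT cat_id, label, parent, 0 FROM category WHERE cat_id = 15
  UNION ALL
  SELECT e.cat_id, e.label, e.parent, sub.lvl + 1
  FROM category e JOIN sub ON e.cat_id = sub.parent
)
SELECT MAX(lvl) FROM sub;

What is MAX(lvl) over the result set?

Base: cat_id=15 (Toys), parent=12, lvl 0.
Iteration 1: join on cat_id=12 -> Music (id 12, parent=11, lvl 1).
Iteration 2: join on cat_id=11 -> Games (id 11, parent=9, lvl 2).
Iteration 3: join on cat_id=9 -> Jazz (id 9, parent=6, lvl 3).
Iteration 4: join on cat_id=6 -> Card (id 6, parent=2, lvl 4).
Iteration 5: join on cat_id=2 -> Horror (id 2, parent=1, lvl 5).
Iteration 6: join on cat_id=1 -> Mystery (id 1, parent=NULL, lvl 6).
Iteration 7: parent is NULL; no match; recursion stops.
lvl values: 0, 1, 2, 3, 4, 5, 6; the maximum is 6.

6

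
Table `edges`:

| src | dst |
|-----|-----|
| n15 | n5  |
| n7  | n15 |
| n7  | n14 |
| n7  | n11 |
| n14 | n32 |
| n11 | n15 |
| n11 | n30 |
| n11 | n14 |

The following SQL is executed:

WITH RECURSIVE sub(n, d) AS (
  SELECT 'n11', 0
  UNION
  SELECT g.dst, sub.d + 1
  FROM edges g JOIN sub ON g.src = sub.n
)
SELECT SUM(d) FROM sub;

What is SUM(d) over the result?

7

Base: (n11, d=0).
Iteration 1: edges from {n11} -> (n14, d=1), (n15, d=1), (n30, d=1).
Iteration 2: edges from {n14,n15,n30} -> (n32, d=2), (n5, d=2).
Iteration 3: no outgoing edges from {n32,n5}; recursion stops.
SUM(d) = 0 + 1 + 1 + 1 + 2 + 2 = 7.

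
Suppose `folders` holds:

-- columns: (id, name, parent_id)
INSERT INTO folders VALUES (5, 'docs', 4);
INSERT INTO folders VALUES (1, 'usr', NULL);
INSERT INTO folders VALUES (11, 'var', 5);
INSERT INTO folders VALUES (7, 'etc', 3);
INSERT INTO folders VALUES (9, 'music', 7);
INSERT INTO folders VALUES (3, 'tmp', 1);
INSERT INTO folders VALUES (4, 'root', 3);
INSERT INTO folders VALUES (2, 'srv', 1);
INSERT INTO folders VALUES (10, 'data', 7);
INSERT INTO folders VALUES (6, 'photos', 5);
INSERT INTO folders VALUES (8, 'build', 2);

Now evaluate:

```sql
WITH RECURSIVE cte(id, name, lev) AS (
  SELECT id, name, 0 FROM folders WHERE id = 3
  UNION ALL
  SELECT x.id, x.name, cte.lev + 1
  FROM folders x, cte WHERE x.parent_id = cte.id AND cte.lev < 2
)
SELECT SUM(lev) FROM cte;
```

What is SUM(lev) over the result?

8

Base: id=3 (tmp) at lev 0.
Iteration 1: rows with parent_id in {3} -> root (id 4, lev 1), etc (id 7, lev 1).
Iteration 2: rows with parent_id in {4,7} -> docs (id 5, lev 2), music (id 9, lev 2), data (id 10, lev 2).
Iteration 3: lev < 2 fails for all current rows; recursion stops.
SUM(lev) = 0 + 1 + 1 + 2 + 2 + 2 = 8.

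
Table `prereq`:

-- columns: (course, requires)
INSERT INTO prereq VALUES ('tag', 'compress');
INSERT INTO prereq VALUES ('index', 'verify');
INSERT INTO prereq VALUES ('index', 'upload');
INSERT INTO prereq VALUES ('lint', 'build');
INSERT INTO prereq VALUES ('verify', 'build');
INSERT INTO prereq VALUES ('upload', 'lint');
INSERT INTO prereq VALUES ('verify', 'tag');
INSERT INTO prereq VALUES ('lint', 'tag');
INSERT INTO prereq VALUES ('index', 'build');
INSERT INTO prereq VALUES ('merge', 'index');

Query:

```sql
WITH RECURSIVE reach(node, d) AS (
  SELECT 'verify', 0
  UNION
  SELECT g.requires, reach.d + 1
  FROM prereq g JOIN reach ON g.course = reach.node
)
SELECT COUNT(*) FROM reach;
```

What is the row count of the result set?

Base: (verify, d=0).
Iteration 1: edges from {verify} -> (build, d=1), (tag, d=1).
Iteration 2: edges from {build,tag} -> (compress, d=2).
Iteration 3: no outgoing edges from {compress}; recursion stops.
Total rows emitted: 4.

4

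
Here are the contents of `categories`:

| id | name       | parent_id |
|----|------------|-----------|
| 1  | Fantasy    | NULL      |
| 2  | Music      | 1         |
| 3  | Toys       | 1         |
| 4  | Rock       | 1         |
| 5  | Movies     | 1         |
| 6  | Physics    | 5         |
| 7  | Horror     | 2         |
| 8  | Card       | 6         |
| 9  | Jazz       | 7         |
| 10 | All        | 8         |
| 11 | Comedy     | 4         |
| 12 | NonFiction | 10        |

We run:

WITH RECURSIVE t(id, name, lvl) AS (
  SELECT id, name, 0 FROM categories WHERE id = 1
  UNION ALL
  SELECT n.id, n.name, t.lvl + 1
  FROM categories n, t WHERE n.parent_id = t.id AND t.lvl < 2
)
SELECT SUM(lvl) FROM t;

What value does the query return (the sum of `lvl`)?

10

Base: id=1 (Fantasy) at lvl 0.
Iteration 1: rows with parent_id in {1} -> Music (id 2, lvl 1), Toys (id 3, lvl 1), Rock (id 4, lvl 1), Movies (id 5, lvl 1).
Iteration 2: rows with parent_id in {2,3,4,5} -> Physics (id 6, lvl 2), Horror (id 7, lvl 2), Comedy (id 11, lvl 2).
Iteration 3: lvl < 2 fails for all current rows; recursion stops.
SUM(lvl) = 0 + 1 + 1 + 1 + 1 + 2 + 2 + 2 = 10.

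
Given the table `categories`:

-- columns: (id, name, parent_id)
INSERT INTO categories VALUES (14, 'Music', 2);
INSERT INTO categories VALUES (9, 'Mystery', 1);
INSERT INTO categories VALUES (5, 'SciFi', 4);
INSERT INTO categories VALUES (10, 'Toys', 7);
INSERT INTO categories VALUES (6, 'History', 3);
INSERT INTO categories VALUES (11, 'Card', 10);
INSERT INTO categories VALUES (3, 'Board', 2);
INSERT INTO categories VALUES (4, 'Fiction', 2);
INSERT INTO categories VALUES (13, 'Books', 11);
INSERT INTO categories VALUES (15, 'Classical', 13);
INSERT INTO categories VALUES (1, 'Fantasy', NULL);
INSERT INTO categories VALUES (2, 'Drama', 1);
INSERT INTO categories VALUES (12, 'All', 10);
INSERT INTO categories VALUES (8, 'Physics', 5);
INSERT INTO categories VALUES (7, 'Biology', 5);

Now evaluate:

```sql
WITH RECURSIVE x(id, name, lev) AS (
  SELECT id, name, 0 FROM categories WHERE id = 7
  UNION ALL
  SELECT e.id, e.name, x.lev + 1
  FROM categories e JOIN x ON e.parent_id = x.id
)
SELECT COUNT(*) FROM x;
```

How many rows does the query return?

6

Base: id=7 (Biology) at lev 0.
Iteration 1: rows with parent_id in {7} -> Toys (id 10, lev 1).
Iteration 2: rows with parent_id in {10} -> Card (id 11, lev 2), All (id 12, lev 2).
Iteration 3: rows with parent_id in {11,12} -> Books (id 13, lev 3).
Iteration 4: rows with parent_id in {13} -> Classical (id 15, lev 4).
Iteration 5: no rows with parent_id in {15}; recursion stops.
Total rows emitted: 6.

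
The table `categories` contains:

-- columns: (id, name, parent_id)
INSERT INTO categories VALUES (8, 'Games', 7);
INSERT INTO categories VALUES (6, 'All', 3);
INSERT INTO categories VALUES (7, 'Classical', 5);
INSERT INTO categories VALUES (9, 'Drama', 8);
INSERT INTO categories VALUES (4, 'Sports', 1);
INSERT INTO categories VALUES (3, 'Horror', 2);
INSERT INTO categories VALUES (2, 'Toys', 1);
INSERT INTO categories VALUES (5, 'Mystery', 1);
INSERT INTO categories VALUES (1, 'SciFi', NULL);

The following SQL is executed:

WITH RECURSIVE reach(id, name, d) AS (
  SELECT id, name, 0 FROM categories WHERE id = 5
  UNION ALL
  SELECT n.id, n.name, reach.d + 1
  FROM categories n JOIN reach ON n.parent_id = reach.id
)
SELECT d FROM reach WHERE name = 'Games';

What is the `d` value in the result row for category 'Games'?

2

Base: id=5 (Mystery) at d 0.
Iteration 1: rows with parent_id in {5} -> Classical (id 7, d 1).
Iteration 2: rows with parent_id in {7} -> Games (id 8, d 2).
Iteration 3: rows with parent_id in {8} -> Drama (id 9, d 3).
Iteration 4: no rows with parent_id in {9}; recursion stops.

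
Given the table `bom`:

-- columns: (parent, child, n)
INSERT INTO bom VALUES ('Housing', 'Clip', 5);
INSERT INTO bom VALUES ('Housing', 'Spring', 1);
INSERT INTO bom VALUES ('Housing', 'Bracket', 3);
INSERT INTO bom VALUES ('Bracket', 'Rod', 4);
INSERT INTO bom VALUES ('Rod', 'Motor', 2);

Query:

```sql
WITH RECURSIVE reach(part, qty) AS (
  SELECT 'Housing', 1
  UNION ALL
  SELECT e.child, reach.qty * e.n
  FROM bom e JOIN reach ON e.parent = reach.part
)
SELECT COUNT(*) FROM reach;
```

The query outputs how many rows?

6

Base: (Housing, qty=1).
Iteration 1: components of {Housing} -> Bracket = 1*3 = 3, Clip = 1*5 = 5, Spring = 1*1 = 1.
Iteration 2: components of {Bracket,Clip,Spring} -> Rod = 3*4 = 12.
Iteration 3: components of {Rod} -> Motor = 12*2 = 24.
Iteration 4: no further components; recursion stops.
Total rows emitted: 6.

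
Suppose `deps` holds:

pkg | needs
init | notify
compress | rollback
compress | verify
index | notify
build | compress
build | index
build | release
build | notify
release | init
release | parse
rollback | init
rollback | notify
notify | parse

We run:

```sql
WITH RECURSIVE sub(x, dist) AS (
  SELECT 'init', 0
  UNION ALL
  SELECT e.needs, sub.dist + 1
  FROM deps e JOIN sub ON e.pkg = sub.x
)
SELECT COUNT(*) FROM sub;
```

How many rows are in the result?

3

Base: (init, dist=0).
Iteration 1: edges from {init} -> (notify, dist=1).
Iteration 2: edges from {notify} -> (parse, dist=2).
Iteration 3: no outgoing edges from {parse}; recursion stops.
Total rows emitted: 3.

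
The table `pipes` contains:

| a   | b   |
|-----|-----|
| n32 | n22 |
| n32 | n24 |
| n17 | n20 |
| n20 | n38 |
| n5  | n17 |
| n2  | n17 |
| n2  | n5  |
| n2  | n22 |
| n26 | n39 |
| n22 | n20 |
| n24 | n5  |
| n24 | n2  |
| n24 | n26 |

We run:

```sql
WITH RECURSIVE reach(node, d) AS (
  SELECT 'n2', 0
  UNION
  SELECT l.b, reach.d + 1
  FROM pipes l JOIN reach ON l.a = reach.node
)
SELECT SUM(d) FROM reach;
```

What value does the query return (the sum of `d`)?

17

Base: (n2, d=0).
Iteration 1: edges from {n2} -> (n17, d=1), (n22, d=1), (n5, d=1).
Iteration 2: edges from {n17,n22,n5} -> (n17, d=2), (n20, d=2). [UNION drops 1 duplicate row(s)]
Iteration 3: edges from {n17,n20} -> (n20, d=3), (n38, d=3).
Iteration 4: edges from {n20,n38} -> (n38, d=4).
Iteration 5: no outgoing edges from {n38}; recursion stops.
SUM(d) = 0 + 1 + 1 + 1 + 2 + 2 + 3 + 3 + 4 = 17.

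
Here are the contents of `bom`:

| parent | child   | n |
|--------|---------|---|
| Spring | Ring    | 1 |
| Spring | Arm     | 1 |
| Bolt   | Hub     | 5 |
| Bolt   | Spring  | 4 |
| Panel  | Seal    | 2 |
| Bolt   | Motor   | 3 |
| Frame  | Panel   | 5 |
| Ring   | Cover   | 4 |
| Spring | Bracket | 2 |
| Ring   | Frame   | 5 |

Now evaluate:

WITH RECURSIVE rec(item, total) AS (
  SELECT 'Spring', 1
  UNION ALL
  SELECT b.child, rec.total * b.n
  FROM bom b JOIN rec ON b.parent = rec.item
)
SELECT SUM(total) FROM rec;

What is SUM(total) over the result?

Base: (Spring, total=1).
Iteration 1: components of {Spring} -> Arm = 1*1 = 1, Bracket = 1*2 = 2, Ring = 1*1 = 1.
Iteration 2: components of {Arm,Bracket,Ring} -> Cover = 1*4 = 4, Frame = 1*5 = 5.
Iteration 3: components of {Cover,Frame} -> Panel = 5*5 = 25.
Iteration 4: components of {Panel} -> Seal = 25*2 = 50.
Iteration 5: no further components; recursion stops.
SUM(total) = 1 + 1 + 2 + 1 + 5 + 4 + 25 + 50 = 89.

89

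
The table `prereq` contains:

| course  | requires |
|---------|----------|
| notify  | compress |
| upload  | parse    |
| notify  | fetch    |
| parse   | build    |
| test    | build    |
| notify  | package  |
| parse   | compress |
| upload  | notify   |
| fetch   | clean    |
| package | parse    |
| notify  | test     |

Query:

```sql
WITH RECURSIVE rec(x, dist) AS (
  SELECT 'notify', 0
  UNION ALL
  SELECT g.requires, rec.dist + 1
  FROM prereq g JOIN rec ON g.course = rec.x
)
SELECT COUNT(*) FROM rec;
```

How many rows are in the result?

Base: (notify, dist=0).
Iteration 1: edges from {notify} -> (compress, dist=1), (fetch, dist=1), (package, dist=1), (test, dist=1).
Iteration 2: edges from {compress,fetch,package,test} -> (build, dist=2), (clean, dist=2), (parse, dist=2).
Iteration 3: edges from {build,clean,parse} -> (build, dist=3), (compress, dist=3).
Iteration 4: no outgoing edges from {build,compress}; recursion stops.
Total rows emitted: 10.

10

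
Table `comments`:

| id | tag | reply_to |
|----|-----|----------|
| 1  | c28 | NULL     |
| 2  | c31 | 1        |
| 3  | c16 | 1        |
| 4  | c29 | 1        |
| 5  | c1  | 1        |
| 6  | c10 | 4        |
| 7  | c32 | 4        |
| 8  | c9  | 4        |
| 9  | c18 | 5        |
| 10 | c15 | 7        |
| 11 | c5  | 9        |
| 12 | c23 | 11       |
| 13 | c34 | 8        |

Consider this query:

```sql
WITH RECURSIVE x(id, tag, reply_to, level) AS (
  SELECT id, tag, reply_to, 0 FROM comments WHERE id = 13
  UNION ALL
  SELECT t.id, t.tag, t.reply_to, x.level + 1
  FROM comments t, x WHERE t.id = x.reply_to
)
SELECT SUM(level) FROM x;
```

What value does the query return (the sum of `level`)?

Base: id=13 (c34), reply_to=8, level 0.
Iteration 1: join on id=8 -> c9 (id 8, reply_to=4, level 1).
Iteration 2: join on id=4 -> c29 (id 4, reply_to=1, level 2).
Iteration 3: join on id=1 -> c28 (id 1, reply_to=NULL, level 3).
Iteration 4: reply_to is NULL; no match; recursion stops.
SUM(level) = 0 + 1 + 2 + 3 = 6.

6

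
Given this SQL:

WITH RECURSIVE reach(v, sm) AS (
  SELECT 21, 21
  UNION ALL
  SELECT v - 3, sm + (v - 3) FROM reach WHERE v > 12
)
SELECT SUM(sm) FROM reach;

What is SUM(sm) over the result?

180

Base: v=21, sm=21.
Iteration 1: 21 > 12 holds -> v = 21 - 3 = 18, sm = 21 + 18 = 39.
Iteration 2: 18 > 12 holds -> v = 18 - 3 = 15, sm = 39 + 15 = 54.
Iteration 3: 15 > 12 holds -> v = 15 - 3 = 12, sm = 54 + 12 = 66.
Iteration 4: 12 > 12 fails; recursion stops.
SUM(sm) = 21 + 39 + 54 + 66 = 180.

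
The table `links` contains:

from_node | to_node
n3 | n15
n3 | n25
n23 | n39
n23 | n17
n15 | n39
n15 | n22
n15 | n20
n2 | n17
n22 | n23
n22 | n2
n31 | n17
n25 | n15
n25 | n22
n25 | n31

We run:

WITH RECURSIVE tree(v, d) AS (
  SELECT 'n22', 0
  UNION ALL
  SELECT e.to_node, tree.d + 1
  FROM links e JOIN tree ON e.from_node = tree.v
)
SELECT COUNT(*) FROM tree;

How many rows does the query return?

6

Base: (n22, d=0).
Iteration 1: edges from {n22} -> (n2, d=1), (n23, d=1).
Iteration 2: edges from {n2,n23} -> (n17, d=2) x2, (n39, d=2). [UNION ALL keeps all 3 new rows, including repeats]
Iteration 3: no outgoing edges from {n17,n39}; recursion stops.
Total rows emitted: 6.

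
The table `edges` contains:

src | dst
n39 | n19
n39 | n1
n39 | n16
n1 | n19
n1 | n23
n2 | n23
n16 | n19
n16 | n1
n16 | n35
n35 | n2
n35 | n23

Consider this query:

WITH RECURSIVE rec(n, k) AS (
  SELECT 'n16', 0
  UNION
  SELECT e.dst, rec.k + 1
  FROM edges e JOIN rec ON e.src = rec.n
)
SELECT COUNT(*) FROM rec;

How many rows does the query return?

Base: (n16, k=0).
Iteration 1: edges from {n16} -> (n1, k=1), (n19, k=1), (n35, k=1).
Iteration 2: edges from {n1,n19,n35} -> (n19, k=2), (n2, k=2), (n23, k=2). [UNION drops 1 duplicate row(s)]
Iteration 3: edges from {n19,n2,n23} -> (n23, k=3).
Iteration 4: no outgoing edges from {n23}; recursion stops.
Total rows emitted: 8.

8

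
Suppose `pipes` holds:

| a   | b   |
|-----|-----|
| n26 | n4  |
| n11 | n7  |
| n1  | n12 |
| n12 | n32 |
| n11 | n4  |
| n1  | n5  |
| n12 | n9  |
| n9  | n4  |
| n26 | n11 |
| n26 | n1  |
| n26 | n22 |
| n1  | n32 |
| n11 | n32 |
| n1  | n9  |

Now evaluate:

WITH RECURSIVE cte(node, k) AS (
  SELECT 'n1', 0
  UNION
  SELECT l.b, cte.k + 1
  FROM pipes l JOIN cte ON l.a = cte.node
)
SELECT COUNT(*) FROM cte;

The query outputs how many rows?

9

Base: (n1, k=0).
Iteration 1: edges from {n1} -> (n12, k=1), (n32, k=1), (n5, k=1), (n9, k=1).
Iteration 2: edges from {n12,n32,n5,n9} -> (n32, k=2), (n4, k=2), (n9, k=2).
Iteration 3: edges from {n32,n4,n9} -> (n4, k=3).
Iteration 4: no outgoing edges from {n4}; recursion stops.
Total rows emitted: 9.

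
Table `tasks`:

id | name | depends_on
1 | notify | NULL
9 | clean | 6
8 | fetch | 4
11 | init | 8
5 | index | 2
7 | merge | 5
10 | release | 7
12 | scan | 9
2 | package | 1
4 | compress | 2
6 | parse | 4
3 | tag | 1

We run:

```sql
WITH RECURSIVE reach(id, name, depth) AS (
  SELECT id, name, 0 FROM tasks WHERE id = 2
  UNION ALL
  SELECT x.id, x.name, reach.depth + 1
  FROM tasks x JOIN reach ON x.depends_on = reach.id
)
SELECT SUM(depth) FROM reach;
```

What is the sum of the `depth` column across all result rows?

21

Base: id=2 (package) at depth 0.
Iteration 1: rows with depends_on in {2} -> compress (id 4, depth 1), index (id 5, depth 1).
Iteration 2: rows with depends_on in {4,5} -> parse (id 6, depth 2), merge (id 7, depth 2), fetch (id 8, depth 2).
Iteration 3: rows with depends_on in {6,7,8} -> clean (id 9, depth 3), release (id 10, depth 3), init (id 11, depth 3).
Iteration 4: rows with depends_on in {9,10,11} -> scan (id 12, depth 4).
Iteration 5: no rows with depends_on in {12}; recursion stops.
SUM(depth) = 0 + 1 + 1 + 2 + 2 + 2 + 3 + 3 + 3 + 4 = 21.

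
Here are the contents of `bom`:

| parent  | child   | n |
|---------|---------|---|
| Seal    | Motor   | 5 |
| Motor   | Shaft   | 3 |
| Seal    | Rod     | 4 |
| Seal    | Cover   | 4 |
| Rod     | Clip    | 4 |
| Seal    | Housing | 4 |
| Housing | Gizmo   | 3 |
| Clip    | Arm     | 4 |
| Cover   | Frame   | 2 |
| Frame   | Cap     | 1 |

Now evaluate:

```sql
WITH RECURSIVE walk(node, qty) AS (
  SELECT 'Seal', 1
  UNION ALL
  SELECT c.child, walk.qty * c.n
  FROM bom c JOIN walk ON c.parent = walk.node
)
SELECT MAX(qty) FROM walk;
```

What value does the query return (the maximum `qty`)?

64

Base: (Seal, qty=1).
Iteration 1: components of {Seal} -> Cover = 1*4 = 4, Housing = 1*4 = 4, Motor = 1*5 = 5, Rod = 1*4 = 4.
Iteration 2: components of {Cover,Housing,Motor,Rod} -> Clip = 4*4 = 16, Frame = 4*2 = 8, Gizmo = 4*3 = 12, Shaft = 5*3 = 15.
Iteration 3: components of {Clip,Frame,Gizmo,Shaft} -> Arm = 16*4 = 64, Cap = 8*1 = 8.
Iteration 4: no further components; recursion stops.
qty values: 1, 5, 4, 4, 4, 15, 16, 8, 12, 64, 8; the maximum is 64.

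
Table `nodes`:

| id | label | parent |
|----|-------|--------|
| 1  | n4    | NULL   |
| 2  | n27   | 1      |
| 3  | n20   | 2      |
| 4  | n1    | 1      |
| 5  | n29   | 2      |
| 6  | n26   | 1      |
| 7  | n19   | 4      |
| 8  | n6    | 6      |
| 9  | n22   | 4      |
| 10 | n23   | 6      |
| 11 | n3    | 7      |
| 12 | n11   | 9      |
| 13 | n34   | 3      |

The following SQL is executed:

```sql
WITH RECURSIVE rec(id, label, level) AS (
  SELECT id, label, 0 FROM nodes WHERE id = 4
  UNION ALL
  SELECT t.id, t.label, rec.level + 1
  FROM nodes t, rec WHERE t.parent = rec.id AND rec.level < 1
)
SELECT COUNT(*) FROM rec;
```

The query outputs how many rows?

Base: id=4 (n1) at level 0.
Iteration 1: rows with parent in {4} -> n19 (id 7, level 1), n22 (id 9, level 1).
Iteration 2: level < 1 fails for all current rows; recursion stops.
Total rows emitted: 3.

3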